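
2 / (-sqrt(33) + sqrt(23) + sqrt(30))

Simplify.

Group as (sqrt(23) + sqrt(30)) - sqrt(33); multiply by (sqrt(23) + sqrt(30)) + sqrt(33), then rationalise the remaining surd.

(-10*sqrt(33) + 13*sqrt(30) + 20*sqrt(23) + 3*sqrt(2530))/590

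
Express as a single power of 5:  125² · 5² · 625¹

125² = 5^6; 5² = 5^2; 625¹ = 5^4
Combine exponents: 5^12

5^12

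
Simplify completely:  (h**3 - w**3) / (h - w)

h**3 - w**3 = (h - w)(h**2 + h*w + w**2).

h**2 + h*w + w**2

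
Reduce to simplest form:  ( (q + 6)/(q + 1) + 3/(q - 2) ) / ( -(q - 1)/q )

Numerator: (q + 6)/(q + 1) + 3/(q - 2) = (q² + 7*q - 9)/(q² - q - 2)
Denominator: -(q - 1)/q = (-q + 1)/q
Divide: ((q² + 7*q - 9)/(q² - q - 2)) · (q/(-q + 1)) = (-q³ - 7*q² + 9*q)/(q³ - 2*q² - q + 2)

(-q³ - 7*q² + 9*q)/(q³ - 2*q² - q + 2)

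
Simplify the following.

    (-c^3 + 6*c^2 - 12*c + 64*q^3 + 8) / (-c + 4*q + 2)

c^2 + 4*c*q - 4*c + 16*q^2 - 8*q + 4

Factor as (a-b)(a^2+ab+b^2) with a=(4*q), b=(c - 2).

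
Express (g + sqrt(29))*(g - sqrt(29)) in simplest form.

(g)^2 - (sqrt(29))^2 = g^2 - 29.

g^2 - 29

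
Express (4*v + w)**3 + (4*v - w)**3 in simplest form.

Write as f((4*v),w) + f((4*v),-w) and expand.

128*v**3 + 24*v*w**2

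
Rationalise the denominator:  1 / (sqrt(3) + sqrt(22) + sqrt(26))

Group as (sqrt(3) + sqrt(26)) + sqrt(22); multiply by (sqrt(3) + sqrt(26)) - sqrt(22), then rationalise the remaining surd.

(-4*sqrt(429) - sqrt(26) + 7*sqrt(22) + 45*sqrt(3))/263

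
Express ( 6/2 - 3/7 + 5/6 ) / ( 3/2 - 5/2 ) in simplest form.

Numerator: 6/2 - 3/7 + 5/6 = 143/42
Denominator: 3/2 - 5/2 = -1
Divide: (143/42) · (-1) = -143/42

-143/42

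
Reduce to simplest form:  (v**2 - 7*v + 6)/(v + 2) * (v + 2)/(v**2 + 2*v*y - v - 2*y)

(v - 6)/(v + 2*y)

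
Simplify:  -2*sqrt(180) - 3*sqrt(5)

2*sqrt(180) = 12*sqrt(5); 3*sqrt(5) = 3*sqrt(5)
Combine: (-12 - 3)·sqrt(5) = -15*sqrt(5)

-15*sqrt(5)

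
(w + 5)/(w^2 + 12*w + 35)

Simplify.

Factor: w^2 + 12*w + 35 = (w + 5)*(w + 7)
Cancel the common factor (w + 5).

1/(w + 7)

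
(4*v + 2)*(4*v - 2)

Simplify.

16*v^2 - 4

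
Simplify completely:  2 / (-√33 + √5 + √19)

Group as (√5 + √19) - √33; multiply by (√5 + √19) + √33, then rationalise the remaining surd.

(18*√33 + 38*√19 + 94*√5 + 4*√3135)/299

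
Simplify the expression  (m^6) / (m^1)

Quotient: m^5

m^5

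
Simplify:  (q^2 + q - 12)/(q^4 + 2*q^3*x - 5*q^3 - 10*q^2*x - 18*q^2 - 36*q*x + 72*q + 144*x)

Factor: q^2 + q - 12 = (q - 3)*(q + 4);  q^4 + 2*q^3*x - 5*q^3 - 10*q^2*x - 18*q^2 - 36*q*x + 72*q + 144*x = (q + 4)*(q + 2*x)*(q - 6)*(q - 3)
Cancel the common factors (q + 4), (q - 3).

1/(q^2 + 2*q*x - 6*q - 12*x)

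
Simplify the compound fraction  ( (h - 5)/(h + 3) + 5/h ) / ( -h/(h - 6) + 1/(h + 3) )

(-h³ + 6*h² - 15*h + 90)/(h³ + 2*h² + 6*h)

Numerator: (h - 5)/(h + 3) + 5/h = (h² + 15)/(h² + 3*h)
Denominator: -h/(h - 6) + 1/(h + 3) = (-h² - 2*h - 6)/(h² - 3*h - 18)
Divide: ((h² + 15)/(h² + 3*h)) · ((h² - 3*h - 18)/(-h² - 2*h - 6)) = (-h³ + 6*h² - 15*h + 90)/(h³ + 2*h² + 6*h)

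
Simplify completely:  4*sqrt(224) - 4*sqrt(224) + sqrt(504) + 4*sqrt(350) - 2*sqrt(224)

4*sqrt(224) = 16*sqrt(14); 4*sqrt(224) = 16*sqrt(14); sqrt(504) = 6*sqrt(14); 4*sqrt(350) = 20*sqrt(14); 2*sqrt(224) = 8*sqrt(14)
Combine: (16 - 16 + 6 + 20 - 8)·sqrt(14) = 18*sqrt(14)

18*sqrt(14)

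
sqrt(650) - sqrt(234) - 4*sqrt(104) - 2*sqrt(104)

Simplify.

-10*sqrt(26)

sqrt(650) = 5*sqrt(26); sqrt(234) = 3*sqrt(26); 4*sqrt(104) = 8*sqrt(26); 2*sqrt(104) = 4*sqrt(26)
Combine: (5 - 3 - 8 - 4)·sqrt(26) = -10*sqrt(26)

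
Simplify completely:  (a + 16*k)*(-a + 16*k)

Product of conjugates: (P+Q)(P-Q) = P^2 - Q^2.

-a^2 + 256*k^2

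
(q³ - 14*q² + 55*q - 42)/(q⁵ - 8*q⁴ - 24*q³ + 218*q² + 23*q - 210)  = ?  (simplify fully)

1/(q² + 6*q + 5)

Factor: q³ - 14*q² + 55*q - 42 = (q - 6)·(q - 1)·(q - 7);  q⁵ - 8*q⁴ - 24*q³ + 218*q² + 23*q - 210 = (q - 6)·(q - 1)·(q + 1)·(q + 5)·(q - 7)
Cancel the common factors (q - 7), (q - 1), (q - 6).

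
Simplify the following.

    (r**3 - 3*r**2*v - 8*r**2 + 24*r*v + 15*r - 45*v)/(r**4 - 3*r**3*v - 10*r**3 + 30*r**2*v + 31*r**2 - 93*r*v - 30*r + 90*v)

Factor: r**3 - 3*r**2*v - 8*r**2 + 24*r*v + 15*r - 45*v = (r - 5)*(r - 3)*(r - 3*v);  r**4 - 3*r**3*v - 10*r**3 + 30*r**2*v + 31*r**2 - 93*r*v - 30*r + 90*v = (r - 3)*(r - 2)*(r - 5)*(r - 3*v)
Cancel the common factors (r - 5), (r - 3*v), (r - 3).

1/(r - 2)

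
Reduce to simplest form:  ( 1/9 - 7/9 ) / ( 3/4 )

-8/9

Numerator: 1/9 - 7/9 = -2/3
Denominator: 3/4 = 3/4
Divide: (-2/3) · (4/3) = -8/9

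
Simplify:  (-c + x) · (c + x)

-c² + x²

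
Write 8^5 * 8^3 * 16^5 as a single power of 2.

2^44

8^5 = 2^15; 8^3 = 2^9; 16^5 = 2^20
Combine exponents: 2^44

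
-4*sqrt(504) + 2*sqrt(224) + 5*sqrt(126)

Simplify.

-sqrt(14)

4*sqrt(504) = 24*sqrt(14); 2*sqrt(224) = 8*sqrt(14); 5*sqrt(126) = 15*sqrt(14)
Combine: (-24 + 8 + 15)·sqrt(14) = -sqrt(14)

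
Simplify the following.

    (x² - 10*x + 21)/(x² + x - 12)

(x - 7)/(x + 4)

Factor: x² - 10*x + 21 = (x - 3)·(x - 7);  x² + x - 12 = (x + 4)·(x - 3)
Cancel the common factor (x - 3).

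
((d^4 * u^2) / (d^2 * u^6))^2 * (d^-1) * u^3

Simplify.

Inside the bracket: d^2 * (u^-4)
Raise to the power 2: d^4 * (u^-8)
Multiply by (d^-1) * u^3: add exponents.

d^3/u^5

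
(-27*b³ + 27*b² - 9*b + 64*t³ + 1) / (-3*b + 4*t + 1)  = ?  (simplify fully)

Factor as (a-b)(a^2+ab+b^2) with a=(4*t), b=(3*b - 1).

9*b² + 12*b*t - 6*b + 16*t² - 4*t + 1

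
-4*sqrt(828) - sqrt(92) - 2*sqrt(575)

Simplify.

-36*sqrt(23)

4*sqrt(828) = 24*sqrt(23); sqrt(92) = 2*sqrt(23); 2*sqrt(575) = 10*sqrt(23)
Combine: (-24 - 2 - 10)·sqrt(23) = -36*sqrt(23)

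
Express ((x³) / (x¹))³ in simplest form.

x⁶

Inside the bracket: x²
Raise to the power 3: x⁶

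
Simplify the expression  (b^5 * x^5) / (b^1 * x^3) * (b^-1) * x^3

b^3*x^5

Quotient: b^4 * x^2
Multiply by (b^-1) * x^3: add exponents.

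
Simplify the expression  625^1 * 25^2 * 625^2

5^16

625^1 = 5^4; 25^2 = 5^4; 625^2 = 5^8
Combine exponents: 5^16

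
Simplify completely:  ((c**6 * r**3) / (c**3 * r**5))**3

c**9/r**6

Inside the bracket: c**3 * (r**-2)
Raise to the power 3: c**9 * (r**-6)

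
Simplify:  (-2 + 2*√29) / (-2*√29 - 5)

(-18 + 2*√29)/13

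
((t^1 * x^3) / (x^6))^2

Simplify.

t^2/x^6

Inside the bracket: t^1 * (x^-3)
Raise to the power 2: t^2 * (x^-6)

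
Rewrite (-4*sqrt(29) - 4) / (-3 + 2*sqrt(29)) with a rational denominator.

(-244 - 20*sqrt(29))/107

Multiply numerator and denominator by -2*sqrt(29) - 3.
Denominator becomes -107; numerator becomes 20*sqrt(29) + 244.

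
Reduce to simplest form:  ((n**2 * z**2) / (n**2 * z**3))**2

z**(-2)

Inside the bracket: (z**-1)
Raise to the power 2: (z**-2)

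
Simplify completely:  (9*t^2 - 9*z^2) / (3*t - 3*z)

Factor (3*t)^2 - (3*z)^2 and cancel (3*t - 3*z).

3*t + 3*z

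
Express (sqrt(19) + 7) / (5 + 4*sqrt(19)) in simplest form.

Multiply numerator and denominator by -4*sqrt(19) + 5.
Denominator becomes -279; numerator becomes -23*sqrt(19) - 41.

(41 + 23*sqrt(19))/279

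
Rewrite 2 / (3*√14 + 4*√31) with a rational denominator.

Multiply numerator and denominator by -4*√31 + 3*√14.
Denominator becomes -370; numerator becomes -8*√31 + 6*√14.

(-3*√14 + 4*√31)/185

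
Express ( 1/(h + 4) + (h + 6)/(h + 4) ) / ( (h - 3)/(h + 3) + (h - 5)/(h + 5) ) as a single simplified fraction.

Numerator: 1/(h + 4) + (h + 6)/(h + 4) = (h + 7)/(h + 4)
Denominator: (h - 3)/(h + 3) + (h - 5)/(h + 5) = (2*h^2 - 30)/(h^2 + 8*h + 15)
Divide: ((h + 7)/(h + 4)) · ((h^2 + 8*h + 15)/(2*h^2 - 30)) = (h^3 + 15*h^2 + 71*h + 105)/(2*h^3 + 8*h^2 - 30*h - 120)

(h^3 + 15*h^2 + 71*h + 105)/(2*h^3 + 8*h^2 - 30*h - 120)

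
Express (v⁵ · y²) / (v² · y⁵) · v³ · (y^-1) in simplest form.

Quotient: v³ · (y^-3)
Multiply by v³ · (y^-1): add exponents.

v⁶/y⁴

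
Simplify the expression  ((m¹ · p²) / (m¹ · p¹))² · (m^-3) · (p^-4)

Inside the bracket: p¹
Raise to the power 2: p²
Multiply by (m^-3) · (p^-4): add exponents.

1/(m³*p²)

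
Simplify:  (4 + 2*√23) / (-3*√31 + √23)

Multiply numerator and denominator by √23 + 3*√31.
Denominator becomes -256; numerator becomes 4*√23 + 46 + 12*√31 + 6*√713.

(-3*√713 - 6*√31 - 23 - 2*√23)/128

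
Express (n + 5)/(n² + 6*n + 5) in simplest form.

Factor: n² + 6*n + 5 = (n + 5)·(n + 1)
Cancel the common factor (n + 5).

1/(n + 1)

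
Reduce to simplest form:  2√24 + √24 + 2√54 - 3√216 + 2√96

2√24 = 4*√6; √24 = 2*√6; 2√54 = 6*√6; 3√216 = 18*√6; 2√96 = 8*√6
Combine: (4 + 2 + 6 - 18 + 8)·√6 = 2*√6

2*√6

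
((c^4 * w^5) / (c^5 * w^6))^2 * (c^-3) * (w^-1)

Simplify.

Inside the bracket: (c^-1) * (w^-1)
Raise to the power 2: (c^-2) * (w^-2)
Multiply by (c^-3) * (w^-1): add exponents.

1/(c^5*w^3)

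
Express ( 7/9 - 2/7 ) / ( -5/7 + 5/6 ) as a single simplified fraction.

Numerator: 7/9 - 2/7 = 31/63
Denominator: -5/7 + 5/6 = 5/42
Divide: (31/63) · (42/5) = 62/15

62/15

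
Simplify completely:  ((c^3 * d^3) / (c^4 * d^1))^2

d^4/c^2

Inside the bracket: (c^-1) * d^2
Raise to the power 2: (c^-2) * d^4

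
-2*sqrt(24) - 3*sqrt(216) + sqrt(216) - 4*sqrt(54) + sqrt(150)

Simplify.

2*sqrt(24) = 4*sqrt(6); 3*sqrt(216) = 18*sqrt(6); sqrt(216) = 6*sqrt(6); 4*sqrt(54) = 12*sqrt(6); sqrt(150) = 5*sqrt(6)
Combine: (-4 - 18 + 6 - 12 + 5)·sqrt(6) = -23*sqrt(6)

-23*sqrt(6)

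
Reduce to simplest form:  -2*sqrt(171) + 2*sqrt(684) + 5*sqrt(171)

2*sqrt(171) = 6*sqrt(19); 2*sqrt(684) = 12*sqrt(19); 5*sqrt(171) = 15*sqrt(19)
Combine: (-6 + 12 + 15)·sqrt(19) = 21*sqrt(19)

21*sqrt(19)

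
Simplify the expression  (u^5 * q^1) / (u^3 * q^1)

u^2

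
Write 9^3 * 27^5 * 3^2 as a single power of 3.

9^3 = 3^6; 27^5 = 3^15; 3^2 = 3^2
Combine exponents: 3^23

3^23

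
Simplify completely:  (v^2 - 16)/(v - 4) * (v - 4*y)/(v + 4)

v - 4*y

Factor: v^2 - 16 = (v - 4)*(v + 4)
Cancel the common factors (v + 4), (v - 4).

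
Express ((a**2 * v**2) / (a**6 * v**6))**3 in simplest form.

Inside the bracket: (a**-4) * (v**-4)
Raise to the power 3: (a**-12) * (v**-12)

1/(a**12*v**12)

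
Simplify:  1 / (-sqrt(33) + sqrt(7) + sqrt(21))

(5*sqrt(33) + 19*sqrt(21) + 47*sqrt(7) + 42*sqrt(11))/563

Group as (sqrt(7) + sqrt(21)) - sqrt(33); multiply by (sqrt(7) + sqrt(21)) + sqrt(33), then rationalise the remaining surd.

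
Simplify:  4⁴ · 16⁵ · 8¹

2^31

4⁴ = 2^8; 16⁵ = 2^20; 8¹ = 2^3
Combine exponents: 2^31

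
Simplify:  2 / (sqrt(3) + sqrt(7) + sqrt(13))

Group as (sqrt(7) + sqrt(13)) + sqrt(3); multiply by (sqrt(7) + sqrt(13)) - sqrt(3), then rationalise the remaining surd.

(-4*sqrt(273) - 6*sqrt(13) + 18*sqrt(7) + 34*sqrt(3))/75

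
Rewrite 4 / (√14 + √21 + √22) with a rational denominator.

(-112*√33 + 52*√22 + 60*√21 + 116*√14)/1007

Group as (√21 + √22) + √14; multiply by (√21 + √22) - √14, then rationalise the remaining surd.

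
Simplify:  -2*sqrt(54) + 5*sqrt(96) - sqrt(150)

9*sqrt(6)

2*sqrt(54) = 6*sqrt(6); 5*sqrt(96) = 20*sqrt(6); sqrt(150) = 5*sqrt(6)
Combine: (-6 + 20 - 5)·sqrt(6) = 9*sqrt(6)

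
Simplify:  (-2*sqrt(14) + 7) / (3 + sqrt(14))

(-49 + 13*sqrt(14))/5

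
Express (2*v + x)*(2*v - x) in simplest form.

4*v**2 - x**2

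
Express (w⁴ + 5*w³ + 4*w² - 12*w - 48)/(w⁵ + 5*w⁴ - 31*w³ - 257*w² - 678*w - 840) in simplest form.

(w - 2)/(w² - 2*w - 35)

Factor: w⁴ + 5*w³ + 4*w² - 12*w - 48 = (w + 4)·(w² + 3*w + 6)·(w - 2);  w⁵ + 5*w⁴ - 31*w³ - 257*w² - 678*w - 840 = (w - 7)·(w + 5)·(w² + 3*w + 6)·(w + 4)
Cancel the common factors (w² + 3*w + 6), (w + 4).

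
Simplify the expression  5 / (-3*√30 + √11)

(-15*√30 - 5*√11)/259

Multiply numerator and denominator by √11 + 3*√30.
Denominator becomes -259; numerator becomes 5*√11 + 15*√30.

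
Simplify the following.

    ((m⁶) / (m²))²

m⁸

Inside the bracket: m⁴
Raise to the power 2: m⁸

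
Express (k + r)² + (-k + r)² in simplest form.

2*k² + 2*r²

Only the even-power cross terms survive.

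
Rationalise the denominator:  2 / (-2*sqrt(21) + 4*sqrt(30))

(sqrt(21) + 2*sqrt(30))/99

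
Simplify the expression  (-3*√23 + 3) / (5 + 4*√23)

Multiply numerator and denominator by -4*√23 + 5.
Denominator becomes -343; numerator becomes -27*√23 + 291.

(-291 + 27*√23)/343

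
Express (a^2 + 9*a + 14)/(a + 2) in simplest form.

a + 7

Factor: a^2 + 9*a + 14 = (a + 2)*(a + 7)
Cancel the common factor (a + 2).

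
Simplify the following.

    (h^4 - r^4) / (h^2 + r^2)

Difference of fourth powers: factor out (h^2 + r^2).

h^2 - r^2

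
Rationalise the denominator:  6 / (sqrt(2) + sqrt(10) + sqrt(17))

Group as (sqrt(2) + sqrt(10)) + sqrt(17); multiply by (sqrt(2) + sqrt(10)) - sqrt(17), then rationalise the remaining surd.

(-24*sqrt(85) - 30*sqrt(17) + 54*sqrt(10) + 150*sqrt(2))/55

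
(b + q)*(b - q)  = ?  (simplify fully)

(b)^2 - (q)^2 = b^2 - q^2.

b^2 - q^2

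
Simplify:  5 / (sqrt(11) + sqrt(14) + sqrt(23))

Group as (sqrt(11) + sqrt(14)) + sqrt(23); multiply by (sqrt(11) + sqrt(14)) - sqrt(23), then rationalise the remaining surd.

(-5*sqrt(3542) + 5*sqrt(23) + 50*sqrt(14) + 65*sqrt(11))/306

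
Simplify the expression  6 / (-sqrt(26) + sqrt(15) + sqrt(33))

(-33*sqrt(26) + 12*sqrt(33) + 66*sqrt(15) + 9*sqrt(1430))/374

Group as (sqrt(15) + sqrt(33)) - sqrt(26); multiply by (sqrt(15) + sqrt(33)) + sqrt(26), then rationalise the remaining surd.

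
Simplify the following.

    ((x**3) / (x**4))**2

Inside the bracket: (x**-1)
Raise to the power 2: (x**-2)

x**(-2)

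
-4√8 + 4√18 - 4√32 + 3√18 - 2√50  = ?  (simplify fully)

4√8 = 8*√2; 4√18 = 12*√2; 4√32 = 16*√2; 3√18 = 9*√2; 2√50 = 10*√2
Combine: (-8 + 12 - 16 + 9 - 10)·√2 = -13*√2

-13*√2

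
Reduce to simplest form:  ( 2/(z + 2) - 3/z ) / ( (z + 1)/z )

(-z - 6)/(z² + 3*z + 2)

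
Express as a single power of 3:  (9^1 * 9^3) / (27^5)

3^(-7)

9^1 = 3^2; 9^3 = 3^6; 27^5 = 3^15
Combine exponents: 3^(-7)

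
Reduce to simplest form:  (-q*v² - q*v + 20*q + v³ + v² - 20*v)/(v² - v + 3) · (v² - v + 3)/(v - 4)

-q*v - 5*q + v² + 5*v

Factor: -q*v² - q*v + 20*q + v³ + v² - 20*v = (-q + v)·(v - 4)·(v + 5)
Cancel the common factors (v² - v + 3), (v - 4).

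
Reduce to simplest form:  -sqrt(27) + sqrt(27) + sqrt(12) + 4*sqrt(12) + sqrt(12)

12*sqrt(3)

sqrt(27) = 3*sqrt(3); sqrt(27) = 3*sqrt(3); sqrt(12) = 2*sqrt(3); 4*sqrt(12) = 8*sqrt(3); sqrt(12) = 2*sqrt(3)
Combine: (-3 + 3 + 2 + 8 + 2)·sqrt(3) = 12*sqrt(3)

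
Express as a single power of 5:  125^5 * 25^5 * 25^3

5^31

125^5 = 5^15; 25^5 = 5^10; 25^3 = 5^6
Combine exponents: 5^31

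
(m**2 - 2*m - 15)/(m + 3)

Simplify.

Factor: m**2 - 2*m - 15 = (m + 3)*(m - 5)
Cancel the common factor (m + 3).

m - 5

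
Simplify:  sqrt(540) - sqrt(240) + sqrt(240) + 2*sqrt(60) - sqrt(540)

sqrt(540) = 6*sqrt(15); sqrt(240) = 4*sqrt(15); sqrt(240) = 4*sqrt(15); 2*sqrt(60) = 4*sqrt(15); sqrt(540) = 6*sqrt(15)
Combine: (6 - 4 + 4 + 4 - 6)·sqrt(15) = 4*sqrt(15)

4*sqrt(15)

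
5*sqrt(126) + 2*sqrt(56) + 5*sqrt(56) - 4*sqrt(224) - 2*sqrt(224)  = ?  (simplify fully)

5*sqrt(126) = 15*sqrt(14); 2*sqrt(56) = 4*sqrt(14); 5*sqrt(56) = 10*sqrt(14); 4*sqrt(224) = 16*sqrt(14); 2*sqrt(224) = 8*sqrt(14)
Combine: (15 + 4 + 10 - 16 - 8)·sqrt(14) = 5*sqrt(14)

5*sqrt(14)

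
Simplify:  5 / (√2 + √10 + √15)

(-100*√3 - 15*√15 + 35*√10 + 115*√2)/71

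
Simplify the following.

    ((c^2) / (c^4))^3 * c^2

c^(-4)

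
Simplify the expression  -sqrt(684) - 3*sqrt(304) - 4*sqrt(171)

-30*sqrt(19)

sqrt(684) = 6*sqrt(19); 3*sqrt(304) = 12*sqrt(19); 4*sqrt(171) = 12*sqrt(19)
Combine: (-6 - 12 - 12)·sqrt(19) = -30*sqrt(19)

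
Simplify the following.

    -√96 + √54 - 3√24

-7*√6

√96 = 4*√6; √54 = 3*√6; 3√24 = 6*√6
Combine: (-4 + 3 - 6)·√6 = -7*√6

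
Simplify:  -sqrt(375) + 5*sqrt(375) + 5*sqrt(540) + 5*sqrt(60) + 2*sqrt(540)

sqrt(375) = 5*sqrt(15); 5*sqrt(375) = 25*sqrt(15); 5*sqrt(540) = 30*sqrt(15); 5*sqrt(60) = 10*sqrt(15); 2*sqrt(540) = 12*sqrt(15)
Combine: (-5 + 25 + 30 + 10 + 12)·sqrt(15) = 72*sqrt(15)

72*sqrt(15)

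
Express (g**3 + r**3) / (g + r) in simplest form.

g**2 - g*r + r**2

Apply the sum-of-cubes factorisation and cancel (g + r).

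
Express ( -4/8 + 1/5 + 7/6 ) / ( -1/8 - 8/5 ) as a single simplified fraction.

Numerator: -4/8 + 1/5 + 7/6 = 13/15
Denominator: -1/8 - 8/5 = -69/40
Divide: (13/15) · (-40/69) = -104/207

-104/207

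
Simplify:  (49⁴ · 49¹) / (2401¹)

49⁴ = 7^8; 49¹ = 7^2; 2401¹ = 7^4
Combine exponents: 7^6

7^6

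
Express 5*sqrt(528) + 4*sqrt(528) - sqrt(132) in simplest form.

5*sqrt(528) = 20*sqrt(33); 4*sqrt(528) = 16*sqrt(33); sqrt(132) = 2*sqrt(33)
Combine: (20 + 16 - 2)·sqrt(33) = 34*sqrt(33)

34*sqrt(33)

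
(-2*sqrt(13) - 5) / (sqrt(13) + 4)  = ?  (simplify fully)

-sqrt(13) + 2

Multiply numerator and denominator by -sqrt(13) + 4.
Denominator becomes 3; numerator becomes -3*sqrt(13) + 6.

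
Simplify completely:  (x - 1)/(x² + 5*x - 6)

Factor: x² + 5*x - 6 = (x - 1)·(x + 6)
Cancel the common factor (x - 1).

1/(x + 6)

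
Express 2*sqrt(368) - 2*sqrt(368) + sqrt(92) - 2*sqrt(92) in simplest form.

-2*sqrt(23)

2*sqrt(368) = 8*sqrt(23); 2*sqrt(368) = 8*sqrt(23); sqrt(92) = 2*sqrt(23); 2*sqrt(92) = 4*sqrt(23)
Combine: (8 - 8 + 2 - 4)·sqrt(23) = -2*sqrt(23)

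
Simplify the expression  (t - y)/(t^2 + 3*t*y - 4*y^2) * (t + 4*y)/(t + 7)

1/(t + 7)

Factor: t^2 + 3*t*y - 4*y^2 = (t - y)*(t + 4*y)
Cancel the common factors (t - y), (t + 4*y).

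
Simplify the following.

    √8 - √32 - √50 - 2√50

-17*√2

√8 = 2*√2; √32 = 4*√2; √50 = 5*√2; 2√50 = 10*√2
Combine: (2 - 4 - 5 - 10)·√2 = -17*√2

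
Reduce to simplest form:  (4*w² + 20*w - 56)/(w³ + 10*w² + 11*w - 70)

4/(w + 5)

Factor: 4*w² + 20*w - 56 = 4·(w + 7)·(w - 2);  w³ + 10*w² + 11*w - 70 = (w + 7)·(w - 2)·(w + 5)
Cancel the common factors (w - 2), (w + 7).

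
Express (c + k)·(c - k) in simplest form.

c² - k²

Product of conjugates: (P+Q)(P-Q) = P^2 - Q^2.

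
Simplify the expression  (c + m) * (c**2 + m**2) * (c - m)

c**4 - m**4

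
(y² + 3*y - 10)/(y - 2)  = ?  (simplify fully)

y + 5

Factor: y² + 3*y - 10 = (y + 5)·(y - 2)
Cancel the common factor (y - 2).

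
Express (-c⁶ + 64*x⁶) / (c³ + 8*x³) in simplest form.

Factor (2*x)^6 - c^6 and cancel (c³ + 8*x³).

-c³ + 8*x³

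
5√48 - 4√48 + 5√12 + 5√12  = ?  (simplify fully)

24*√3

5√48 = 20*√3; 4√48 = 16*√3; 5√12 = 10*√3; 5√12 = 10*√3
Combine: (20 - 16 + 10 + 10)·√3 = 24*√3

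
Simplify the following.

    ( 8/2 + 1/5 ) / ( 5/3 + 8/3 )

63/65

Numerator: 8/2 + 1/5 = 21/5
Denominator: 5/3 + 8/3 = 13/3
Divide: (21/5) · (3/13) = 63/65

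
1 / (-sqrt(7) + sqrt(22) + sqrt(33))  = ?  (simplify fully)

(-24*sqrt(7) - 2*sqrt(33) + 9*sqrt(22) + 11*sqrt(42))/300

Group as (sqrt(22) + sqrt(33)) - sqrt(7); multiply by (sqrt(22) + sqrt(33)) + sqrt(7), then rationalise the remaining surd.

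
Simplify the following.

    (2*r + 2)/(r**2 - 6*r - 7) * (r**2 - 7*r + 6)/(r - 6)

Factor: 2*r + 2 = 2*(r + 1);  r**2 - 6*r - 7 = (r + 1)*(r - 7);  r**2 - 7*r + 6 = (r - 1)*(r - 6)
Cancel the common factors (r + 1), (r - 6).

(2*r - 2)/(r - 7)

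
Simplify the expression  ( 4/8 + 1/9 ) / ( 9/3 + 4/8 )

11/63

Numerator: 4/8 + 1/9 = 11/18
Denominator: 9/3 + 4/8 = 7/2
Divide: (11/18) · (2/7) = 11/63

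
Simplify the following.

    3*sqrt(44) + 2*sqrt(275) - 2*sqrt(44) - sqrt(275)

3*sqrt(44) = 6*sqrt(11); 2*sqrt(275) = 10*sqrt(11); 2*sqrt(44) = 4*sqrt(11); sqrt(275) = 5*sqrt(11)
Combine: (6 + 10 - 4 - 5)·sqrt(11) = 7*sqrt(11)

7*sqrt(11)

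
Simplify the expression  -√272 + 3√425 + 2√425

21*√17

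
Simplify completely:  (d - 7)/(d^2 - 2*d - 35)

1/(d + 5)

Factor: d^2 - 2*d - 35 = (d - 7)*(d + 5)
Cancel the common factor (d - 7).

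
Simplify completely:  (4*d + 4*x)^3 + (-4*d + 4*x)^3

Only the even-power cross terms survive.

128*x*(3*d^2 + x^2)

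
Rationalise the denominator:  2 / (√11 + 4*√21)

Multiply numerator and denominator by -4*√21 + √11.
Denominator becomes -325; numerator becomes -8*√21 + 2*√11.

(-2*√11 + 8*√21)/325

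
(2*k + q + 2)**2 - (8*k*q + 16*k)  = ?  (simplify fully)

(-2*k + q + 2)**2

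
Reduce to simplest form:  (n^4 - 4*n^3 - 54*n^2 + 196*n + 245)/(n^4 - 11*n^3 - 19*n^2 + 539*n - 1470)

Factor: n^4 - 4*n^3 - 54*n^2 + 196*n + 245 = (n - 5)*(n - 7)*(n + 1)*(n + 7);  n^4 - 11*n^3 - 19*n^2 + 539*n - 1470 = (n + 7)*(n - 5)*(n - 6)*(n - 7)
Cancel the common factors (n - 5), (n - 7), (n + 7).

(n + 1)/(n - 6)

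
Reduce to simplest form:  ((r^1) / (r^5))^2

r^(-8)

Inside the bracket: (r^-4)
Raise to the power 2: (r^-8)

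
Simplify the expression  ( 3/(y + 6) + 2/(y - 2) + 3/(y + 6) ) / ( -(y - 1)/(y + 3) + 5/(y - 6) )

Numerator: 3/(y + 6) + 2/(y - 2) + 3/(y + 6) = 8*y/(y² + 4*y - 12)
Denominator: -(y - 1)/(y + 3) + 5/(y - 6) = (-y² + 12*y + 9)/(y² - 3*y - 18)
Divide: (8*y/(y² + 4*y - 12)) · ((y² - 3*y - 18)/(-y² + 12*y + 9)) = (-8*y³ + 24*y² + 144*y)/(y⁴ - 8*y³ - 69*y² + 108*y + 108)

(-8*y³ + 24*y² + 144*y)/(y⁴ - 8*y³ - 69*y² + 108*y + 108)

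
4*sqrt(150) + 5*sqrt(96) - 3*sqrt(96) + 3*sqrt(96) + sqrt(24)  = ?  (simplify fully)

4*sqrt(150) = 20*sqrt(6); 5*sqrt(96) = 20*sqrt(6); 3*sqrt(96) = 12*sqrt(6); 3*sqrt(96) = 12*sqrt(6); sqrt(24) = 2*sqrt(6)
Combine: (20 + 20 - 12 + 12 + 2)·sqrt(6) = 42*sqrt(6)

42*sqrt(6)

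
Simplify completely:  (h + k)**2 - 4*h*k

(h - k)**2

Expand the square and combine the 4*h*k term.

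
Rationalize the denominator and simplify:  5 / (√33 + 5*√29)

(-5*√33 + 25*√29)/692

Multiply numerator and denominator by -5*√29 + √33.
Denominator becomes -692; numerator becomes -25*√29 + 5*√33.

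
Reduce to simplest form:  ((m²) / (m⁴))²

Inside the bracket: (m^-2)
Raise to the power 2: (m^-4)

m^(-4)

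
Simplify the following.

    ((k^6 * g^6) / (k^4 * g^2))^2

Inside the bracket: k^2 * g^4
Raise to the power 2: k^4 * g^8

g^8*k^4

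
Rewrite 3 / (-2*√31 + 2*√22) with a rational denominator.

(-√31 - √22)/6

Multiply numerator and denominator by 2*√22 + 2*√31.
Denominator becomes -36; numerator becomes 6*√22 + 6*√31.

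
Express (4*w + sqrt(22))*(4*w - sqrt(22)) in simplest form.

Difference of squares with P = 4*w, Q = sqrt(22).

16*w^2 - 22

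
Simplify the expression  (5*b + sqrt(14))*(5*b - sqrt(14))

Difference of squares with P = 5*b, Q = sqrt(14).

25*b^2 - 14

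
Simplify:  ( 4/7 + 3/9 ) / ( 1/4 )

76/21

Numerator: 4/7 + 3/9 = 19/21
Denominator: 1/4 = 1/4
Divide: (19/21) · (4) = 76/21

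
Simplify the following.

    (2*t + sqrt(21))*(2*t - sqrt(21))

(2*t)^2 - (sqrt(21))^2 = 4*t^2 - 21.

4*t^2 - 21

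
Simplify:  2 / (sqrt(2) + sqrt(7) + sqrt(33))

(-14*sqrt(7) - 19*sqrt(2) + sqrt(462) + 12*sqrt(33))/130

Group as (sqrt(7) + sqrt(33)) + sqrt(2); multiply by (sqrt(7) + sqrt(33)) - sqrt(2), then rationalise the remaining surd.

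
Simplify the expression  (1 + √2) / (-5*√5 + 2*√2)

(-5*√10 - 5*√5 - 4 - 2*√2)/117

Multiply numerator and denominator by 2*√2 + 5*√5.
Denominator becomes -117; numerator becomes 2*√2 + 4 + 5*√5 + 5*√10.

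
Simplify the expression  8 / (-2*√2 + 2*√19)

(4*√2 + 4*√19)/17

Multiply numerator and denominator by 2*√2 + 2*√19.
Denominator becomes 68; numerator becomes 16*√2 + 16*√19.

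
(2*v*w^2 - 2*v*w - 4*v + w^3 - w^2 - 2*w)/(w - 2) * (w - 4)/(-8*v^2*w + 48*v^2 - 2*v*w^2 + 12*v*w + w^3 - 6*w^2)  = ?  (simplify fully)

(-w^2 + 3*w + 4)/(4*v*w - 24*v - w^2 + 6*w)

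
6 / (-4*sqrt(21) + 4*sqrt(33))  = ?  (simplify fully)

(sqrt(21) + sqrt(33))/8

Multiply numerator and denominator by 4*sqrt(21) + 4*sqrt(33).
Denominator becomes 192; numerator becomes 24*sqrt(21) + 24*sqrt(33).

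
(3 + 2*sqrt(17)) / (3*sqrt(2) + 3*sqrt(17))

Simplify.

Multiply numerator and denominator by -3*sqrt(2) + 3*sqrt(17).
Denominator becomes 135; numerator becomes -6*sqrt(34) - 9*sqrt(2) + 9*sqrt(17) + 102.

(-2*sqrt(34) - 3*sqrt(2) + 3*sqrt(17) + 34)/45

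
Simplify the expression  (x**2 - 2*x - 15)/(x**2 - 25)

Factor: x**2 - 2*x - 15 = (x + 3)*(x - 5);  x**2 - 25 = (x + 5)*(x - 5)
Cancel the common factor (x - 5).

(x + 3)/(x + 5)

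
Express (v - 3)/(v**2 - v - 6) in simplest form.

1/(v + 2)

Factor: v**2 - v - 6 = (v + 2)*(v - 3)
Cancel the common factor (v - 3).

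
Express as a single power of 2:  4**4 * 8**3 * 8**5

4**4 = 2**8; 8**3 = 2**9; 8**5 = 2**15
Combine exponents: 2**32

2**32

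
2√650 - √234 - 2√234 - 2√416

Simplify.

-7*√26

2√650 = 10*√26; √234 = 3*√26; 2√234 = 6*√26; 2√416 = 8*√26
Combine: (10 - 3 - 6 - 8)·√26 = -7*√26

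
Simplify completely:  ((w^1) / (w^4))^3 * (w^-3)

Inside the bracket: (w^-3)
Raise to the power 3: (w^-9)
Multiply by (w^-3): add exponents.

w^(-12)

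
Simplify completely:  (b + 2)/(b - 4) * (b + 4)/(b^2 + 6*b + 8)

Factor: b^2 + 6*b + 8 = (b + 2)*(b + 4)
Cancel the common factors (b + 2), (b + 4).

1/(b - 4)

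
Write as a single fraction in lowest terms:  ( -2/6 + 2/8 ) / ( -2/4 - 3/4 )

1/15

Numerator: -2/6 + 2/8 = -1/12
Denominator: -2/4 - 3/4 = -5/4
Divide: (-1/12) · (-4/5) = 1/15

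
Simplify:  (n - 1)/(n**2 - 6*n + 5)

Factor: n**2 - 6*n + 5 = (n - 5)*(n - 1)
Cancel the common factor (n - 1).

1/(n - 5)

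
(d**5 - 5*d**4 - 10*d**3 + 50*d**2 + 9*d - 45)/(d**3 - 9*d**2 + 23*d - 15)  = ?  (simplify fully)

d**2 + 4*d + 3

Factor: d**5 - 5*d**4 - 10*d**3 + 50*d**2 + 9*d - 45 = (d - 5)*(d + 3)*(d + 1)*(d - 3)*(d - 1);  d**3 - 9*d**2 + 23*d - 15 = (d - 5)*(d - 3)*(d - 1)
Cancel the common factors (d - 3), (d - 5), (d - 1).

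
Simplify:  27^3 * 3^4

3^13

27^3 = 3^9; 3^4 = 3^4
Combine exponents: 3^13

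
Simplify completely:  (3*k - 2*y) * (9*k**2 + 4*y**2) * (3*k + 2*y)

81*k**4 - 16*y**4

Telescope via difference of squares: ((3*k)+(2*y))((3*k)-(2*y)) = 9*k**2 - 4*y**2, then repeat with the next factor.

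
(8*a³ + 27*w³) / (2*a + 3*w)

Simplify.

(3*w)^3 + (2*a)^3 = (2*a + 3*w)(4*a² - 6*a*w + 9*w²).

4*a² - 6*a*w + 9*w²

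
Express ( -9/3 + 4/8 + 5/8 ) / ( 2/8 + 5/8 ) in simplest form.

Numerator: -9/3 + 4/8 + 5/8 = -15/8
Denominator: 2/8 + 5/8 = 7/8
Divide: (-15/8) · (8/7) = -15/7

-15/7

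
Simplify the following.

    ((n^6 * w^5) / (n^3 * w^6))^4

Inside the bracket: n^3 * (w^-1)
Raise to the power 4: n^12 * (w^-4)

n^12/w^4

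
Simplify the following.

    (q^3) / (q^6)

Quotient: (q^-3)

q^(-3)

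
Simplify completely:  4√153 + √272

16*√17

4√153 = 12*√17; √272 = 4*√17
Combine: (12 + 4)·√17 = 16*√17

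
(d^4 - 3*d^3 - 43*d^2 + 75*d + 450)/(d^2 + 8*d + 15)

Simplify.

d^2 - 11*d + 30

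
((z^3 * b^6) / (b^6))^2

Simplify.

z^6

Inside the bracket: z^3
Raise to the power 2: z^6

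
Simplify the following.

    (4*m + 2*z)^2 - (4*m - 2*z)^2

32*m*z

Only the odd-power cross terms survive.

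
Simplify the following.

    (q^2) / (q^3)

Quotient: (q^-1)

1/q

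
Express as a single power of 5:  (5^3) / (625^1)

5^3 = 5^3; 625^1 = 5^4
Combine exponents: 5^(-1)

5^(-1)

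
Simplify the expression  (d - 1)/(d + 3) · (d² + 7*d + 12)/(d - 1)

Factor: d² + 7*d + 12 = (d + 4)·(d + 3)
Cancel the common factors (d - 1), (d + 3).

d + 4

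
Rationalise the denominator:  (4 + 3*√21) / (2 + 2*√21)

Multiply numerator and denominator by -2*√21 + 2.
Denominator becomes -80; numerator becomes -118 - 2*√21.

(√21 + 59)/40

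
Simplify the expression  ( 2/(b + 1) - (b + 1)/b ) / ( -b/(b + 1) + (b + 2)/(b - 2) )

Numerator: 2/(b + 1) - (b + 1)/b = (-b² - 1)/(b² + b)
Denominator: -b/(b + 1) + (b + 2)/(b - 2) = (5*b + 2)/(b² - b - 2)
Divide: ((-b² - 1)/(b² + b)) · ((b² - b - 2)/(5*b + 2)) = (-b³ + 2*b² - b + 2)/(5*b² + 2*b)

(-b³ + 2*b² - b + 2)/(5*b² + 2*b)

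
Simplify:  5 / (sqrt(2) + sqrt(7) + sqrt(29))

(-60*sqrt(7) - 85*sqrt(2) + 5*sqrt(406) + 50*sqrt(29))/172

Group as (sqrt(2) + sqrt(29)) + sqrt(7); multiply by (sqrt(2) + sqrt(29)) - sqrt(7), then rationalise the remaining surd.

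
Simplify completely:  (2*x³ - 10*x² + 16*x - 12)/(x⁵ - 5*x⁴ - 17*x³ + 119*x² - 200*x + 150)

2/(x² - 25)

Factor: 2*x³ - 10*x² + 16*x - 12 = 2·(x² - 2*x + 2)·(x - 3);  x⁵ - 5*x⁴ - 17*x³ + 119*x² - 200*x + 150 = (x - 5)·(x - 3)·(x + 5)·(x² - 2*x + 2)
Cancel the common factors (x² - 2*x + 2), (x - 3).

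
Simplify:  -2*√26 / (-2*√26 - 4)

(-√26 + 13)/11

Multiply numerator and denominator by -4 + 2*√26.
Denominator becomes -88; numerator becomes -104 + 8*√26.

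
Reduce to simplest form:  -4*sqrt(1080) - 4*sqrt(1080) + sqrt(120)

4*sqrt(1080) = 24*sqrt(30); 4*sqrt(1080) = 24*sqrt(30); sqrt(120) = 2*sqrt(30)
Combine: (-24 - 24 + 2)·sqrt(30) = -46*sqrt(30)

-46*sqrt(30)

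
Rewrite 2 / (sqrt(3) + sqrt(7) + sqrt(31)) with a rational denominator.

Group as (sqrt(3) + sqrt(31)) + sqrt(7); multiply by (sqrt(3) + sqrt(31)) - sqrt(7), then rationalise the remaining surd.

(-54*sqrt(7) - 70*sqrt(3) + 4*sqrt(651) + 42*sqrt(31))/357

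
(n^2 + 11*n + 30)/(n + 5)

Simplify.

n + 6

Factor: n^2 + 11*n + 30 = (n + 6)*(n + 5)
Cancel the common factor (n + 5).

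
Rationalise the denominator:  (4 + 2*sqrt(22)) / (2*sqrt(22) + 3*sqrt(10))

-44 - 4*sqrt(22) + 6*sqrt(10) + 6*sqrt(55)

Multiply numerator and denominator by -3*sqrt(10) + 2*sqrt(22).
Denominator becomes -2; numerator becomes -12*sqrt(55) - 12*sqrt(10) + 8*sqrt(22) + 88.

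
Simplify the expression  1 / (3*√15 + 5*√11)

Multiply numerator and denominator by -3*√15 + 5*√11.
Denominator becomes 140; numerator becomes -3*√15 + 5*√11.

(-3*√15 + 5*√11)/140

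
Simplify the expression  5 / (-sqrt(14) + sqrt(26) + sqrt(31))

Group as (sqrt(26) + sqrt(31)) - sqrt(14); multiply by (sqrt(26) + sqrt(31)) + sqrt(14), then rationalise the remaining surd.

(-43*sqrt(14) + 9*sqrt(31) + 19*sqrt(26) + 4*sqrt(2821))/275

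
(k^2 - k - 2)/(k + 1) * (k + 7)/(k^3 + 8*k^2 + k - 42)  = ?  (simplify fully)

Factor: k^2 - k - 2 = (k - 2)*(k + 1);  k^3 + 8*k^2 + k - 42 = (k + 7)*(k + 3)*(k - 2)
Cancel the common factors (k - 2), (k + 7), (k + 1).

1/(k + 3)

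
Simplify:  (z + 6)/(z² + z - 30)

1/(z - 5)

Factor: z² + z - 30 = (z + 6)·(z - 5)
Cancel the common factor (z + 6).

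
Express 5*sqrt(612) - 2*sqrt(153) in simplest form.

24*sqrt(17)

5*sqrt(612) = 30*sqrt(17); 2*sqrt(153) = 6*sqrt(17)
Combine: (30 - 6)·sqrt(17) = 24*sqrt(17)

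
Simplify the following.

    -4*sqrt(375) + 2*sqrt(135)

4*sqrt(375) = 20*sqrt(15); 2*sqrt(135) = 6*sqrt(15)
Combine: (-20 + 6)·sqrt(15) = -14*sqrt(15)

-14*sqrt(15)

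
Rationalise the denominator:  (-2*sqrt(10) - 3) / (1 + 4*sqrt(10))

(-77 - 10*sqrt(10))/159

Multiply numerator and denominator by -4*sqrt(10) + 1.
Denominator becomes -159; numerator becomes 10*sqrt(10) + 77.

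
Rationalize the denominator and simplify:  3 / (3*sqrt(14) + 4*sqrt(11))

Multiply numerator and denominator by -3*sqrt(14) + 4*sqrt(11).
Denominator becomes 50; numerator becomes -9*sqrt(14) + 12*sqrt(11).

(-9*sqrt(14) + 12*sqrt(11))/50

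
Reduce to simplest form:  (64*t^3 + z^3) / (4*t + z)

16*t^2 - 4*t*z + z^2

(4*t)^3 + z^3 = (4*t + z)(16*t^2 - 4*t*z + z^2).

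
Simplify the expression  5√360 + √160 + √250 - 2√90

5√360 = 30*√10; √160 = 4*√10; √250 = 5*√10; 2√90 = 6*√10
Combine: (30 + 4 + 5 - 6)·√10 = 33*√10

33*√10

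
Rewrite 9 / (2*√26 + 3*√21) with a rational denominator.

Multiply numerator and denominator by -3*√21 + 2*√26.
Denominator becomes -85; numerator becomes -27*√21 + 18*√26.

(-18*√26 + 27*√21)/85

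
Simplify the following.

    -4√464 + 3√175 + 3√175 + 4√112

4√464 = 16*√29; 3√175 = 15*√7; 3√175 = 15*√7; 4√112 = 16*√7

-16*√29 + 46*√7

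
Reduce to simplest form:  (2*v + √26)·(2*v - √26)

Difference of squares with P = 2*v, Q = √26.

4*v² - 26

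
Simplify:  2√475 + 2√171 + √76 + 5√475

2√475 = 10*√19; 2√171 = 6*√19; √76 = 2*√19; 5√475 = 25*√19
Combine: (10 + 6 + 2 + 25)·√19 = 43*√19

43*√19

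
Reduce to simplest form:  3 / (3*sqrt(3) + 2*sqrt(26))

(-9*sqrt(3) + 6*sqrt(26))/77

Multiply numerator and denominator by -3*sqrt(3) + 2*sqrt(26).
Denominator becomes 77; numerator becomes -9*sqrt(3) + 6*sqrt(26).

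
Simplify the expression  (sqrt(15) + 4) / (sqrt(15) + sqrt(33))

(-4*sqrt(15) - 15 + 3*sqrt(55) + 4*sqrt(33))/18

Multiply numerator and denominator by -sqrt(33) + sqrt(15).
Denominator becomes -18; numerator becomes -4*sqrt(33) - 3*sqrt(55) + 15 + 4*sqrt(15).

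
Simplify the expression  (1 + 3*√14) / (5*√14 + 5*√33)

(-42 - √14 + √33 + 3*√462)/95

Multiply numerator and denominator by -5*√33 + 5*√14.
Denominator becomes -475; numerator becomes -15*√462 - 5*√33 + 5*√14 + 210.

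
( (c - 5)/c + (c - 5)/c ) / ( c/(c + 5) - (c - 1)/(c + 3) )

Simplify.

(-2*c^2 - 16*c - 30)/c

Numerator: (c - 5)/c + (c - 5)/c = (2*c - 10)/c
Denominator: c/(c + 5) - (c - 1)/(c + 3) = (-c + 5)/(c^2 + 8*c + 15)
Divide: ((2*c - 10)/c) · ((c^2 + 8*c + 15)/(-c + 5)) = (-2*c^2 - 16*c - 30)/c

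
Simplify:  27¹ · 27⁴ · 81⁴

27¹ = 3^3; 27⁴ = 3^12; 81⁴ = 3^16
Combine exponents: 3^31

3^31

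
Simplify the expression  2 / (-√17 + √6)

(-2*√17 - 2*√6)/11

Multiply numerator and denominator by √6 + √17.
Denominator becomes -11; numerator becomes 2*√6 + 2*√17.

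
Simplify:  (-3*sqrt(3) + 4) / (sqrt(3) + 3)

(-13*sqrt(3) + 21)/6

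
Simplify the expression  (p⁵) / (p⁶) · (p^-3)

Quotient: (p^-1)
Multiply by (p^-3): add exponents.

p^(-4)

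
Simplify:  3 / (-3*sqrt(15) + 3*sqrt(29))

(sqrt(15) + sqrt(29))/14

Multiply numerator and denominator by 3*sqrt(15) + 3*sqrt(29).
Denominator becomes 126; numerator becomes 9*sqrt(15) + 9*sqrt(29).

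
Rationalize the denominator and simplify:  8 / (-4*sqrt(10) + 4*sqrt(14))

Multiply numerator and denominator by 4*sqrt(10) + 4*sqrt(14).
Denominator becomes 64; numerator becomes 32*sqrt(10) + 32*sqrt(14).

(sqrt(10) + sqrt(14))/2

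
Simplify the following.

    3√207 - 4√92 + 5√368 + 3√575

36*√23

3√207 = 9*√23; 4√92 = 8*√23; 5√368 = 20*√23; 3√575 = 15*√23
Combine: (9 - 8 + 20 + 15)·√23 = 36*√23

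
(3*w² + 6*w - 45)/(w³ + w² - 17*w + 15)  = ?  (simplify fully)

Factor: 3*w² + 6*w - 45 = 3·(w - 3)·(w + 5);  w³ + w² - 17*w + 15 = (w - 1)·(w - 3)·(w + 5)
Cancel the common factors (w - 3), (w + 5).

3/(w - 1)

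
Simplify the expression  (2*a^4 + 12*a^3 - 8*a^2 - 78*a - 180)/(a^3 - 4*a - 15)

2*a + 12

Factor: 2*a^4 + 12*a^3 - 8*a^2 - 78*a - 180 = 2*(a - 3)*(a + 6)*(a^2 + 3*a + 5);  a^3 - 4*a - 15 = (a - 3)*(a^2 + 3*a + 5)
Cancel the common factors (a^2 + 3*a + 5), (a - 3).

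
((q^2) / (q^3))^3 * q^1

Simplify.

Inside the bracket: (q^-1)
Raise to the power 3: (q^-3)
Multiply by q^1: add exponents.

q^(-2)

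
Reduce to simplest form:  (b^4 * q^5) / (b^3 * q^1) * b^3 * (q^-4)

Quotient: b^1 * q^4
Multiply by b^3 * (q^-4): add exponents.

b^4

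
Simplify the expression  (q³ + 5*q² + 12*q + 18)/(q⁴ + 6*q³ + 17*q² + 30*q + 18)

1/(q + 1)

Factor: q³ + 5*q² + 12*q + 18 = (q + 3)·(q² + 2*q + 6);  q⁴ + 6*q³ + 17*q² + 30*q + 18 = (q + 1)·(q² + 2*q + 6)·(q + 3)
Cancel the common factors (q² + 2*q + 6), (q + 3).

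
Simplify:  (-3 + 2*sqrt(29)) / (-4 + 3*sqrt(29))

(-sqrt(29) + 162)/245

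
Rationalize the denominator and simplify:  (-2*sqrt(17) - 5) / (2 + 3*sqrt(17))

(-92 - 11*sqrt(17))/149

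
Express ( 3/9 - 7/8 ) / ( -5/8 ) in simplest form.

13/15

Numerator: 3/9 - 7/8 = -13/24
Denominator: -5/8 = -5/8
Divide: (-13/24) · (-8/5) = 13/15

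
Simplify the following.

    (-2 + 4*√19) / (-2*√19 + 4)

(-12 - √19)/5

Multiply numerator and denominator by 4 + 2*√19.
Denominator becomes -60; numerator becomes 12*√19 + 144.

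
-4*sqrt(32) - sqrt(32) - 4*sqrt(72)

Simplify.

-44*sqrt(2)

4*sqrt(32) = 16*sqrt(2); sqrt(32) = 4*sqrt(2); 4*sqrt(72) = 24*sqrt(2)
Combine: (-16 - 4 - 24)·sqrt(2) = -44*sqrt(2)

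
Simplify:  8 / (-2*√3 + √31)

Multiply numerator and denominator by 2*√3 + √31.
Denominator becomes 19; numerator becomes 16*√3 + 8*√31.

(16*√3 + 8*√31)/19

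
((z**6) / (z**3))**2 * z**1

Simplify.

Inside the bracket: z**3
Raise to the power 2: z**6
Multiply by z**1: add exponents.

z**7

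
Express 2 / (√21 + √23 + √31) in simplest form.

(-4*√14973 + 26*√31 + 58*√23 + 66*√21)/1763

Group as (√21 + √23) + √31; multiply by (√21 + √23) - √31, then rationalise the remaining surd.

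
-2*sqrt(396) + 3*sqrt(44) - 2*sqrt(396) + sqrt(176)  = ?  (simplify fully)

-14*sqrt(11)

2*sqrt(396) = 12*sqrt(11); 3*sqrt(44) = 6*sqrt(11); 2*sqrt(396) = 12*sqrt(11); sqrt(176) = 4*sqrt(11)
Combine: (-12 + 6 - 12 + 4)·sqrt(11) = -14*sqrt(11)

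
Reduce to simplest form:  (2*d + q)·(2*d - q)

4*d² - q²

Product of conjugates: (P+Q)(P-Q) = P^2 - Q^2.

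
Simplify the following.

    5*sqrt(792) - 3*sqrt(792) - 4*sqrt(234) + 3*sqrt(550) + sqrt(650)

-7*sqrt(26) + 27*sqrt(22)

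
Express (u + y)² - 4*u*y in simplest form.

(u - y)²

Expanding gives u² - 2*u*y + y², a perfect square.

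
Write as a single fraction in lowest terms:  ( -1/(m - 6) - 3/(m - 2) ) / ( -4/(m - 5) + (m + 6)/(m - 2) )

(-4*m² + 40*m - 100)/(m³ - 9*m² - 4*m + 132)

Numerator: -1/(m - 6) - 3/(m - 2) = (-4*m + 20)/(m² - 8*m + 12)
Denominator: -4/(m - 5) + (m + 6)/(m - 2) = (m² - 3*m - 22)/(m² - 7*m + 10)
Divide: ((-4*m + 20)/(m² - 8*m + 12)) · ((m² - 7*m + 10)/(m² - 3*m - 22)) = (-4*m² + 40*m - 100)/(m³ - 9*m² - 4*m + 132)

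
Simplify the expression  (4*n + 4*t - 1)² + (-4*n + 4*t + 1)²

32*n² - 16*n + 32*t² + 2

Binomially expand both and collect terms in (4*t), (4*n - 1).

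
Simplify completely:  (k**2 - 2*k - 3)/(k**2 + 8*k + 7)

Factor: k**2 - 2*k - 3 = (k + 1)*(k - 3);  k**2 + 8*k + 7 = (k + 1)*(k + 7)
Cancel the common factor (k + 1).

(k - 3)/(k + 7)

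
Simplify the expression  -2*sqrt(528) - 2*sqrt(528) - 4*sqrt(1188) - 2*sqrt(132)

-44*sqrt(33)

2*sqrt(528) = 8*sqrt(33); 2*sqrt(528) = 8*sqrt(33); 4*sqrt(1188) = 24*sqrt(33); 2*sqrt(132) = 4*sqrt(33)
Combine: (-8 - 8 - 24 - 4)·sqrt(33) = -44*sqrt(33)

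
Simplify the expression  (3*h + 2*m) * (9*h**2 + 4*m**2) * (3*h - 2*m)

((3*h)+(2*m))((3*h)-(2*m)) = 9*h**2 - 4*m**2; continue pairing.

81*h**4 - 16*m**4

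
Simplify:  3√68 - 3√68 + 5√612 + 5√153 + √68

3√68 = 6*√17; 3√68 = 6*√17; 5√612 = 30*√17; 5√153 = 15*√17; √68 = 2*√17
Combine: (6 - 6 + 30 + 15 + 2)·√17 = 47*√17

47*√17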